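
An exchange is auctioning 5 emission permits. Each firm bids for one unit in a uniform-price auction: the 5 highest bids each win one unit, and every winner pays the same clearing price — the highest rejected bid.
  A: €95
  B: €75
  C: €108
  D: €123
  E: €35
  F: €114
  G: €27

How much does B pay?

B pays €35

Sorting: 123 (D), 114 (F), 108 (C), 95 (A), 75 (B), 35 (E), 27 (G)
Winners (5 units): D, F, C, A, B.
First losing bid is E's €35, which sets the uniform price.
B wins → pays €35.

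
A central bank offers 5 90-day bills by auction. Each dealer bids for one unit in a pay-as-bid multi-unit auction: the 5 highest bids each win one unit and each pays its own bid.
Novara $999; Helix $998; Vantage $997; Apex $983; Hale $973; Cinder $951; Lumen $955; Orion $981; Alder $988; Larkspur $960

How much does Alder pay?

Alder pays $988

Bids ranked high→low: 999 (Novara), 998 (Helix), 997 (Vantage), 988 (Alder), 983 (Apex), 981 (Orion), 973 (Hale), …
The 5 highest are Novara, Helix, Vantage, Alder, Apex.
Alder wins → own bid $988.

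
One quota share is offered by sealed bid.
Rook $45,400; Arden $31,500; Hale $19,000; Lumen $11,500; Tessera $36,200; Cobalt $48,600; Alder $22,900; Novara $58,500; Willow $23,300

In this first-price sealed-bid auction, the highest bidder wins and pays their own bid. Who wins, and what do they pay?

Bids ranked: 58,500 (Novara) > 48,600 (Cobalt) > 45,400 (Rook) > 36,200 (Tessera) > 31,500 (Arden) > 23,300 (Willow) > …
Novara has the highest bid and pays exactly that: $58,500.

Novara pays $58,500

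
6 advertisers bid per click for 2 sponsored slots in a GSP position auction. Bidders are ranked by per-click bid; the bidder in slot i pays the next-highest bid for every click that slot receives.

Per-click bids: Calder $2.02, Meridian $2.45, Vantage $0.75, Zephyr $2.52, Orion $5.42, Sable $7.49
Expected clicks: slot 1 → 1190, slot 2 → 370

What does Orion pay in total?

Orion pays $932.40

Sorting advertisers: $7.49 (Sable) > $5.42 (Orion) > $2.52 (Zephyr) > …
Orion holds slot 2 → pays next bid $2.52 × 370 clicks = $932.40.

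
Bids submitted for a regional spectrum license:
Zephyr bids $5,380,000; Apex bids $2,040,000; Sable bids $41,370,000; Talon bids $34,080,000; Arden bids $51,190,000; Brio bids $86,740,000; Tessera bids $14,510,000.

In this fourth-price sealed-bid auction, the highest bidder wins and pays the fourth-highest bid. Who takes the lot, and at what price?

Fourth-price sealed-bid auction: the highest bidder wins and pays the fourth-highest bid.
Sorting bids: 86,740,000 (Brio) > 51,190,000 (Arden) > 41,370,000 (Sable) > 34,080,000 (Talon) > 14,510,000 (Tessera) > 5,380,000 (Zephyr) > …
Brio wins; payment is bid #4 in the ranking = $34,080,000.

Brio pays $34,080,000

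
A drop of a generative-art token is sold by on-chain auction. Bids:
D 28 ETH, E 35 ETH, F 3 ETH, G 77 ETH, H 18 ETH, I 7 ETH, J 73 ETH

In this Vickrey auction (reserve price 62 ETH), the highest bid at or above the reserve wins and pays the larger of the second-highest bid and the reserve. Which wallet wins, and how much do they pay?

Rule: the highest bid at or above the reserve wins and pays the larger of the second-highest bid and the reserve.
Sorting bids: 77 (G) > 73 (J) > 35 (E) > 28 (D) > 18 (H) > 7 (I) > …
Highest eligible bid: G at 77 ETH.
Second-highest bid 73 ETH exceeds the reserve 62 ETH → payment 73 ETH.

G pays 73 ETH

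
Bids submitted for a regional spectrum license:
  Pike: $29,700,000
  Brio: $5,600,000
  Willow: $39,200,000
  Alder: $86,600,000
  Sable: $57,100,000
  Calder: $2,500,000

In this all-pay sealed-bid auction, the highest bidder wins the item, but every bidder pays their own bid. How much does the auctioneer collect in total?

Total revenue: $220,700,000

All-pay sealed-bid auction: the highest bidder wins the item, but every bidder pays their own bid.
Bids in order: 86,600,000 (Alder) > 57,100,000 (Sable) > 39,200,000 (Willow) > 29,700,000 (Pike) > 5,600,000 (Brio) > 2,500,000 (Calder)
Every bidder forfeits their bid regardless of winning.
Revenue = 29,700,000 + 5,600,000 + 39,200,000 + 86,600,000 + 57,100,000 + 2,500,000 = $220,700,000.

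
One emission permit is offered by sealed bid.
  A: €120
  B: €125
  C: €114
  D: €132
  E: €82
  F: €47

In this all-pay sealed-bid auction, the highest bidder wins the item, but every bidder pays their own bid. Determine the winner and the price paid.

D pays €132

Bids ranked: 132 (D) > 125 (B) > 120 (A) > 114 (C) > 82 (E) > 47 (F)
D wins with the top bid; all bids are sunk regardless.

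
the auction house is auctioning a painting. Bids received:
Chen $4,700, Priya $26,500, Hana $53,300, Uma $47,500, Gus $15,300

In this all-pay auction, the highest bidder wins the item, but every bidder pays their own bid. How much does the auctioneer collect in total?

Total revenue: $147,300

Bids ranked: 53,300 (Hana) > 47,500 (Uma) > 26,500 (Priya) > 15,300 (Gus) > 4,700 (Chen)
Hana wins with the top bid; all bids are sunk regardless.
Every bidder forfeits their bid regardless of winning.
Revenue = 4,700 + 26,500 + 53,300 + 47,500 + 15,300 = $147,300.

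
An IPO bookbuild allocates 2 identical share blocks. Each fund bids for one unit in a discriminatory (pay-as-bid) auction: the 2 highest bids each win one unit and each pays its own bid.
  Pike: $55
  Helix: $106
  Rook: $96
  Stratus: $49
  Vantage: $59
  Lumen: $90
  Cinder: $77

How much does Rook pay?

Rook pays $96

Bids ranked high→low: 106 (Helix), 96 (Rook), 90 (Lumen), 77 (Cinder), …
The 2 highest are Helix, Rook.
Rook wins → own bid $96.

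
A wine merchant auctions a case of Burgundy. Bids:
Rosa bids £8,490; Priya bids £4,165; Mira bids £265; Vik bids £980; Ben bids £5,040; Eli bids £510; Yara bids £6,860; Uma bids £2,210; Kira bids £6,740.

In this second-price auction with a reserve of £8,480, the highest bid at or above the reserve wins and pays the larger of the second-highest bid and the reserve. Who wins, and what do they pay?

Rosa pays £8,480

Rule: the highest bid at or above the reserve wins and pays the larger of the second-highest bid and the reserve.
Sorting bids: 8,490 (Rosa) > 6,860 (Yara) > 6,740 (Kira) > 5,040 (Ben) > 4,165 (Priya) > 2,210 (Uma) > …
Rosa has the top bid at or above the reserve (£8,490).
Second-highest bid £6,860 is below the reserve £8,480, so the reserve binds → payment £8,480.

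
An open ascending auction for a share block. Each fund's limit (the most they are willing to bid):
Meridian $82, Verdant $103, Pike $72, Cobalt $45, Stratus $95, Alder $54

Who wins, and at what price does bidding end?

Verdant wins at $95

Open ascending-bid auction: the price rises until one bidder remains; the winner pays the price at which the last rival dropped out.
Sorting limits: 103 (Verdant) > 95 (Stratus) > 82 (Meridian) > 72 (Pike) > 54 (Alder) > 45 (Cobalt)
Bidding ends when Stratus exits at $95; Verdant takes it.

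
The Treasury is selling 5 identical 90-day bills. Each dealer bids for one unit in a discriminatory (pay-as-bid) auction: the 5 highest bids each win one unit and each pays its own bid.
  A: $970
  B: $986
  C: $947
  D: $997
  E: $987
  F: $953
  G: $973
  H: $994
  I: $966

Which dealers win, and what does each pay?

D $997, H $994, E $987, B $986, G $973

Bids ranked high→low: 997 (D), 994 (H), 987 (E), 986 (B), 973 (G), 970 (A), 966 (I), …
The 5 highest are D, H, E, B, G.
Each winner pays its own bid: D $997, H $994, E $987, B $986, G $973.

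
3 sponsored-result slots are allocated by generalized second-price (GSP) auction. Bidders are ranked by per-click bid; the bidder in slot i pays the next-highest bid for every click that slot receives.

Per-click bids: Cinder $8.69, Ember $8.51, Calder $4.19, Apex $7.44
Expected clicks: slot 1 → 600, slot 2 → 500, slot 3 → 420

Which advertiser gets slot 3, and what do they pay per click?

Ranked by bid: $8.69 (Cinder) > $8.51 (Ember) > $7.44 (Apex) > $4.19 (Calder)
Slot 3 goes to the third-ranked bidder, Apex, who pays the next bid down: $4.19/click.

Apex; $4.19 per click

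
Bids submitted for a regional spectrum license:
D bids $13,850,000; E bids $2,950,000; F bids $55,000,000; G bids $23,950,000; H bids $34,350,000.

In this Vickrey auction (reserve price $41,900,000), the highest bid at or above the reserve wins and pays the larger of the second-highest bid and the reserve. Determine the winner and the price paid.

F pays $41,900,000

Rule: the highest bid at or above the reserve wins and pays the larger of the second-highest bid and the reserve.
Bids ranked: 55,000,000 (F) > 34,350,000 (H) > 23,950,000 (G) > 13,850,000 (D) > 2,950,000 (E)
F has the top bid at or above the reserve ($55,000,000).
Second-highest bid $34,350,000 is below the reserve $41,900,000, so the reserve binds → payment $41,900,000.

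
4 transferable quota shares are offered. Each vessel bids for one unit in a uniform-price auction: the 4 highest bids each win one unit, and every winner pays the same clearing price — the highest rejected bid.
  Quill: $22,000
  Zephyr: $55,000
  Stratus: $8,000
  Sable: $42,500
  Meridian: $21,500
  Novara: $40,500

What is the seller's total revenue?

Bids ranked high→low: 55,000 (Zephyr), 42,500 (Sable), 40,500 (Novara), 22,000 (Quill), 21,500 (Meridian), 8,000 (Stratus)
Top 4: Zephyr, Sable, Novara, Quill.
First losing bid is Meridian's $21,500, which sets the uniform price.
Total revenue = 4 × $21,500 = $86,000.

Total revenue: $86,000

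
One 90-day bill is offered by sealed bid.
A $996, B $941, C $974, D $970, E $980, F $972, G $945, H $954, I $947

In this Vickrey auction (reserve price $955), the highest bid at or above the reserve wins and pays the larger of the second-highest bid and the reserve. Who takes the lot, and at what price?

Bids ranked: 996 (A) > 980 (E) > 974 (C) > 972 (F) > 970 (D) > 954 (H) > …
Highest eligible bid: A at $996.
max(second-highest $980, reserve $955) = $980; the reserve does not bind.

A pays $980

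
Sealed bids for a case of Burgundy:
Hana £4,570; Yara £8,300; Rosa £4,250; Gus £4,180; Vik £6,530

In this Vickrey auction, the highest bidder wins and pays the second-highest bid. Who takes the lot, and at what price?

Rule: the highest bidder wins and pays the second-highest bid.
Bids in order: 8,300 (Yara) > 6,530 (Vik) > 4,570 (Hana) > 4,250 (Rosa) > 4,180 (Gus)
Second-price: Yara pays Vik's bid of £6,530.

Yara pays £6,530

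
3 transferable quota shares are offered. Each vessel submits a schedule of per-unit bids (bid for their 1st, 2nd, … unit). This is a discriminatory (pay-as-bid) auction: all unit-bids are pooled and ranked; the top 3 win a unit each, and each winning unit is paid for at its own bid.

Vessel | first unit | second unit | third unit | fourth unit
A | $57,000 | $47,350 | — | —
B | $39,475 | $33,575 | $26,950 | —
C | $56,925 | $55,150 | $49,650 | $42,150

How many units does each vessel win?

Merging the schedules and taking the best 3: 57,000 (A-1), 56,925 (C-1), 55,150 (C-2)
Next rejected bid: $49,650 (not a price — pay-as-bid).
Allocation: A 1, C 2.

A 1, C 2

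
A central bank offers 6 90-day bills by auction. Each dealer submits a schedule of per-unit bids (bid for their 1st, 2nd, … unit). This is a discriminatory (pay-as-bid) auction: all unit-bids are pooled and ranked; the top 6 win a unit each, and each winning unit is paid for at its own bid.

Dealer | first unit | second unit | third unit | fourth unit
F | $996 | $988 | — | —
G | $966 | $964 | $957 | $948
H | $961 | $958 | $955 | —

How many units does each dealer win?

Pooled unit-bids ranked (top 6): 996 (F-1), 988 (F-2), 966 (G-1), 964 (G-2), 961 (H-1), 958 (H-2)
Next rejected bid: $957 (not a price — pay-as-bid).
Allocation: F 2, G 2, H 2.

F 2, G 2, H 2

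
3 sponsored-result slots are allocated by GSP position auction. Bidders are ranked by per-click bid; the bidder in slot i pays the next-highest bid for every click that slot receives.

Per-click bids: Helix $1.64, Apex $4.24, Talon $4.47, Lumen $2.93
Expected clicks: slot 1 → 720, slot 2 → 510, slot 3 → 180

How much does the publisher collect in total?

Total revenue: $4842.30

Ranked by bid: $4.47 (Talon) > $4.24 (Apex) > $2.93 (Lumen) > $1.64 (Helix)
Slot 1: Talon pays $4.24 × 720 = $3052.80
Slot 2: Apex pays $2.93 × 510 = $1494.30
Slot 3: Lumen pays $1.64 × 180 = $295.20
Total = $4842.30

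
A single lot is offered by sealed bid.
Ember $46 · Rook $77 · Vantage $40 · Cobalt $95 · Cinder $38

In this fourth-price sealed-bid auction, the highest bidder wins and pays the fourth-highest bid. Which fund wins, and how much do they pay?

Cobalt pays $40

Rule: the highest bidder wins and pays the fourth-highest bid.
Sorting bids: 95 (Cobalt) > 77 (Rook) > 46 (Ember) > 40 (Vantage) > 38 (Cinder)
Cobalt wins; payment is bid #4 in the ranking = $40.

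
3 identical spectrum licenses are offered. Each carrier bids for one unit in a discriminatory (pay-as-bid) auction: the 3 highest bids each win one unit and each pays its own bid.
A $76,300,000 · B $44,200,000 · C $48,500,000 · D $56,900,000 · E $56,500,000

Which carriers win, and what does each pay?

Bids ranked high→low: 76,300,000 (A), 56,900,000 (D), 56,500,000 (E), 48,500,000 (C), 44,200,000 (B)
Winners (3 units): A, D, E.
Each winner pays its own bid: A $76,300,000, D $56,900,000, E $56,500,000.

A $76,300,000, D $56,900,000, E $56,500,000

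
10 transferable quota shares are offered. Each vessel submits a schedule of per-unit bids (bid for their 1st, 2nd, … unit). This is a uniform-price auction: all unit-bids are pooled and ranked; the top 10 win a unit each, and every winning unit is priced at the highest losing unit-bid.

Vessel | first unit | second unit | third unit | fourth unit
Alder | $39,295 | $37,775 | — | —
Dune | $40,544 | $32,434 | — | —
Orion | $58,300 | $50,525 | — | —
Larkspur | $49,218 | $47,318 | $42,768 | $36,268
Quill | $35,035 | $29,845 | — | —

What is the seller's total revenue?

Pooled unit-bids ranked (top 10): 58,300 (Orion-1), 50,525 (Orion-2), 49,218 (Larkspur-1), 47,318 (Larkspur-2), 42,768 (Larkspur-3), 40,544 (Dune-1), 39,295 (Alder-1), 37,775 (Alder-2), 36,268 (Larkspur-4), 35,035 (Quill-1)
Highest rejected unit-bid = $32,434.
Allocation: Alder 2, Dune 1, Larkspur 4, Orion 2, Quill 1. Every unit priced at $32,434.
Revenue = 10 × 32,434 = $324,340.

Total revenue: $324,340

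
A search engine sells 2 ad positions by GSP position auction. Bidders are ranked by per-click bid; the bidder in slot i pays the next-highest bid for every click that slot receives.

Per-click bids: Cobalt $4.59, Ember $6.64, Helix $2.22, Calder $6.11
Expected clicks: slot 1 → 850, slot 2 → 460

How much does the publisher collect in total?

Ranked by bid: $6.64 (Ember) > $6.11 (Calder) > $4.59 (Cobalt) > …
Slot 1: Ember pays $6.11 × 850 = $5193.50
Slot 2: Calder pays $4.59 × 460 = $2111.40
Total = $7304.90

Total revenue: $7304.90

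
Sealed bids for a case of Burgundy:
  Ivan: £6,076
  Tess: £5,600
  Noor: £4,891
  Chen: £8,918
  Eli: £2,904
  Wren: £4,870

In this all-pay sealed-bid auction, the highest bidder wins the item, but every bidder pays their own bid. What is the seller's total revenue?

Total revenue: £33,259

All-pay sealed-bid auction: the highest bidder wins the item, but every bidder pays their own bid.
Bids ranked: 8,918 (Chen) > 6,076 (Ivan) > 5,600 (Tess) > 4,891 (Noor) > 4,870 (Wren) > 2,904 (Eli)
Chen wins with the top bid; all bids are sunk regardless.
Every bidder forfeits their bid regardless of winning.
Revenue = 6,076 + 5,600 + 4,891 + 8,918 + 2,904 + 4,870 = £33,259.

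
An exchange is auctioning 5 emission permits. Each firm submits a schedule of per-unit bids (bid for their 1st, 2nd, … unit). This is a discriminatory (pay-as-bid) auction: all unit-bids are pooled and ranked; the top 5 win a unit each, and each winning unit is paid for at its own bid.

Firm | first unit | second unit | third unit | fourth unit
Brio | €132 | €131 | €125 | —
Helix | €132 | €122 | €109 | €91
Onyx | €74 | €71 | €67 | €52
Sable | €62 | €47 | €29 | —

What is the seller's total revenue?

Total revenue: €642

Merging the schedules and taking the best 5: 132 (Brio-1), 132 (Helix-1), 131 (Brio-2), 125 (Brio-3), 122 (Helix-2)
Next rejected bid: €109 (not a price — pay-as-bid).
Each winning unit pays its own bid.
Revenue = 132 + 132 + 131 + 125 + 122 = €642.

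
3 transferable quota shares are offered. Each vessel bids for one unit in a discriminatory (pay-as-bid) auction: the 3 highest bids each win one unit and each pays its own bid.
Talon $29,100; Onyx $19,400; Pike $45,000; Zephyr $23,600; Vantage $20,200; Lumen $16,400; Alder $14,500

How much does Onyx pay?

Onyx pays $0

Sorting: 45,000 (Pike), 29,100 (Talon), 23,600 (Zephyr), 20,200 (Vantage), 19,400 (Onyx), …
The 3 highest are Pike, Talon, Zephyr.
Onyx does not win → $0.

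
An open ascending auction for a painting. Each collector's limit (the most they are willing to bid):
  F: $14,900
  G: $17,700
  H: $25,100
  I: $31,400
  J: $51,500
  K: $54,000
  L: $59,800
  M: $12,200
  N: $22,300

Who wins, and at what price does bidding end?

L wins at $54,000

Limits in order: 59,800 (L) > 54,000 (K) > 51,500 (J) > 31,400 (I) > 25,100 (H) > 22,300 (N) > …
K is the last rival to drop out, at $54,000; L remains and wins at that price.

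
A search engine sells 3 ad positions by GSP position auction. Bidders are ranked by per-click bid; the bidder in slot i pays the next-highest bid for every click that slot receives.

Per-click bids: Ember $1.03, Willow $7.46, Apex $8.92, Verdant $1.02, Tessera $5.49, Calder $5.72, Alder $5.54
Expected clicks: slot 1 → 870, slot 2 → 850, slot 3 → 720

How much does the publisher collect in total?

Ranked by bid: $8.92 (Apex) > $7.46 (Willow) > $5.72 (Calder) > $5.54 (Alder) > …
Slot 1: Apex pays $7.46 × 870 = $6490.20
Slot 2: Willow pays $5.72 × 850 = $4862.00
Slot 3: Calder pays $5.54 × 720 = $3988.80
Total = $15341.00

Total revenue: $15341.00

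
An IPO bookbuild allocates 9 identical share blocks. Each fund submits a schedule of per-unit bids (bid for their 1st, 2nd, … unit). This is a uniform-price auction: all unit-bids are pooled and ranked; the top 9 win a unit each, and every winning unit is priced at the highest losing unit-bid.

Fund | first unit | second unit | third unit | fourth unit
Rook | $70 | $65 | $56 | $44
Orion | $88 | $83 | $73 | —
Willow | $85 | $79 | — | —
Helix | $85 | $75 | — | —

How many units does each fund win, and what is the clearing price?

Helix 2, Orion 3, Rook 2, Willow 2; clearing price $56

Pooled unit-bids ranked (top 9): 88 (Orion-1), 85 (Willow-1), 85 (Helix-1), 83 (Orion-2), 79 (Willow-2), 75 (Helix-2), 73 (Orion-3), 70 (Rook-1), 65 (Rook-2)
First bid not allocated: $56.
Allocation: Helix 2, Orion 3, Rook 2, Willow 2.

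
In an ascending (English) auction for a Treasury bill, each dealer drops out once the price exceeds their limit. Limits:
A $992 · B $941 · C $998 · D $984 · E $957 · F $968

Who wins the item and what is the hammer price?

Open ascending-bid auction: the price rises until one bidder remains; the winner pays the price at which the last rival dropped out.
Limits in order: 998 (C) > 992 (A) > 984 (D) > 968 (F) > 957 (E) > 941 (B)
Bidding ends when A exits at $992; C takes it.

C wins at $992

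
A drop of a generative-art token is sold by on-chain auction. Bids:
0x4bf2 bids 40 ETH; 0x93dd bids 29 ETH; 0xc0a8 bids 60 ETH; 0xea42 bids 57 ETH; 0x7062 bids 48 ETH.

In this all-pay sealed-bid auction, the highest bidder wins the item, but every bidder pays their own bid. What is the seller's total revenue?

Total revenue: 234 ETH

Rule: the highest bidder wins the item, but every bidder pays their own bid.
Bids ranked: 60 (0xc0a8) > 57 (0xea42) > 48 (0x7062) > 40 (0x4bf2) > 29 (0x93dd)
Every bidder forfeits their bid regardless of winning.
Revenue = 40 + 29 + 60 + 57 + 48 = 234 ETH.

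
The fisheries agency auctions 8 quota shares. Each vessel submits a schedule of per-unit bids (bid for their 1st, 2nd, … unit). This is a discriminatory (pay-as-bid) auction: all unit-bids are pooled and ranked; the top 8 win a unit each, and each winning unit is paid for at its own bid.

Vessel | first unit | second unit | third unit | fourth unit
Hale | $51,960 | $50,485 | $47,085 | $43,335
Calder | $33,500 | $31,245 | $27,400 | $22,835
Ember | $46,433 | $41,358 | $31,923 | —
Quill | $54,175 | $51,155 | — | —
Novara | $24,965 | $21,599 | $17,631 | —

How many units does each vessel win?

All unit-bids, highest first — top 8: 54,175 (Quill-1), 51,960 (Hale-1), 51,155 (Quill-2), 50,485 (Hale-2), 47,085 (Hale-3), 46,433 (Ember-1), 43,335 (Hale-4), 41,358 (Ember-2)
Next rejected bid: $33,500 (not a price — pay-as-bid).
Allocation: Ember 2, Hale 4, Quill 2.

Ember 2, Hale 4, Quill 2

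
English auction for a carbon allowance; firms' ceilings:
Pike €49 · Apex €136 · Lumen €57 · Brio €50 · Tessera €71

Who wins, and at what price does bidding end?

Open ascending-bid auction: the price rises until one bidder remains; the winner pays the price at which the last rival dropped out.
Limits ranked: 136 (Apex) > 71 (Tessera) > 57 (Lumen) > 50 (Brio) > 49 (Pike)
Bidding ends when Tessera exits at €71; Apex takes it.

Apex wins at €71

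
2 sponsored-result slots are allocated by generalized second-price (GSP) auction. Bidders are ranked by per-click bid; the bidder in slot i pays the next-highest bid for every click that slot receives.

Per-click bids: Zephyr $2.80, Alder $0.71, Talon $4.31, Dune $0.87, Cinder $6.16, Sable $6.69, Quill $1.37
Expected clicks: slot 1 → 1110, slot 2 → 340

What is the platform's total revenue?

Sorting advertisers: $6.69 (Sable) > $6.16 (Cinder) > $4.31 (Talon) > …
Slot 1: Sable pays $6.16 × 1110 = $6837.60
Slot 2: Cinder pays $4.31 × 340 = $1465.40
Total = $8303.00

Total revenue: $8303.00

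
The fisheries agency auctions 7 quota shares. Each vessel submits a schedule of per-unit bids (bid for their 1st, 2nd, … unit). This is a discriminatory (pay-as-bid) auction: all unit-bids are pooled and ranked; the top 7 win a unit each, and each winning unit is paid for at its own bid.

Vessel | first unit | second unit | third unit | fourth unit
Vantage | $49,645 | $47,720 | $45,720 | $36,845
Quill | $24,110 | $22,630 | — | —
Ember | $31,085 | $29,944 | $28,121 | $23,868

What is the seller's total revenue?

Merging the schedules and taking the best 7: 49,645 (Vantage-1), 47,720 (Vantage-2), 45,720 (Vantage-3), 36,845 (Vantage-4), 31,085 (Ember-1), 29,944 (Ember-2), 28,121 (Ember-3)
Next rejected bid: $24,110 (not a price — pay-as-bid).
Each winning unit pays its own bid.
Revenue = 49,645 + 47,720 + 45,720 + 36,845 + 31,085 + 29,944 + 28,121 = $269,080.

Total revenue: $269,080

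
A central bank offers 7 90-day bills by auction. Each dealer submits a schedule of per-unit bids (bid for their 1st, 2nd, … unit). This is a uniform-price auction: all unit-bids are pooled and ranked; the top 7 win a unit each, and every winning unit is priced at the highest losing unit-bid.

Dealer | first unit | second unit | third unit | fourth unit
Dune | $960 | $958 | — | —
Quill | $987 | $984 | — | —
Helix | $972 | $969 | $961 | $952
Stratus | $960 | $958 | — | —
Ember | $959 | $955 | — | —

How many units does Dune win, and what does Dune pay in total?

Dune: 1 unit, pays $959

Merging the schedules and taking the best 7: 987 (Quill-1), 984 (Quill-2), 972 (Helix-1), 969 (Helix-2), 961 (Helix-3), 960 (Dune-1), 960 (Stratus-1)
First bid not allocated: $959.
Dune wins 1 unit(s) at $959 each.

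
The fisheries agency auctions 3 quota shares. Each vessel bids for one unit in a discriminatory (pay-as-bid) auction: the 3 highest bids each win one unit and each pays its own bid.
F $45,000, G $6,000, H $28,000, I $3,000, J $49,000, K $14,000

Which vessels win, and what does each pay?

Sorting: 49,000 (J), 45,000 (F), 28,000 (H), 14,000 (K), 6,000 (G), …
Winners (3 units): J, F, H.
Each winner pays its own bid: J $49,000, F $45,000, H $28,000.

J $49,000, F $45,000, H $28,000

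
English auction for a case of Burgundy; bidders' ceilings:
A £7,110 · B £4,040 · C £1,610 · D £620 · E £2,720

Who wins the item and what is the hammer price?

Sorting limits: 7,110 (A) > 4,040 (B) > 2,720 (E) > 1,610 (C) > 620 (D)
B is the last rival to drop out, at £4,040; A remains and wins at that price.

A wins at £4,040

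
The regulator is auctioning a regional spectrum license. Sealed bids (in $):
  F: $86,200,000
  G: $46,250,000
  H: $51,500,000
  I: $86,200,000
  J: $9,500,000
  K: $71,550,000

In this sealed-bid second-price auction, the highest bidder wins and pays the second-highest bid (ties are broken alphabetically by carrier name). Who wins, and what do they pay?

F pays $86,200,000

Rule: the highest bidder wins and pays the second-highest bid.
Bids in order: 86,200,000 (F) > 86,200,000 (I) > 71,550,000 (K) > 51,500,000 (H) > 46,250,000 (G) > 9,500,000 (J)
Tie at $86,200,000 → F wins by tie-break.
Second-price: F pays I's bid of $86,200,000.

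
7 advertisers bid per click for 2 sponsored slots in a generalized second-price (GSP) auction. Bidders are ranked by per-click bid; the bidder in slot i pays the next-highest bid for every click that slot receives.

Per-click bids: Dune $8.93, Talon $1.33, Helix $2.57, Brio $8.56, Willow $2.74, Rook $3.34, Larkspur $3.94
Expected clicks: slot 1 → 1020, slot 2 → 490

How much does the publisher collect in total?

Ranked by bid: $8.93 (Dune) > $8.56 (Brio) > $3.94 (Larkspur) > …
Slot 1: Dune pays $8.56 × 1020 = $8731.20
Slot 2: Brio pays $3.94 × 490 = $1930.60
Total = $10661.80

Total revenue: $10661.80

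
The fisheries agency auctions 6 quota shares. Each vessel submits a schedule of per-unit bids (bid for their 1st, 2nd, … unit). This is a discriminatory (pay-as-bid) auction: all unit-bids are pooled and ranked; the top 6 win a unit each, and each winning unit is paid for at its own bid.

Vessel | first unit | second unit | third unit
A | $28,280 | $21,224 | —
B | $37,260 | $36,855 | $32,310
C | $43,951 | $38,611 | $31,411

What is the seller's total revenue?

All unit-bids, highest first — top 6: 43,951 (C-1), 38,611 (C-2), 37,260 (B-1), 36,855 (B-2), 32,310 (B-3), 31,411 (C-3)
Next rejected bid: $28,280 (not a price — pay-as-bid).
Each winning unit pays its own bid.
Revenue = 43,951 + 38,611 + 37,260 + 36,855 + 32,310 + 31,411 = $220,398.

Total revenue: $220,398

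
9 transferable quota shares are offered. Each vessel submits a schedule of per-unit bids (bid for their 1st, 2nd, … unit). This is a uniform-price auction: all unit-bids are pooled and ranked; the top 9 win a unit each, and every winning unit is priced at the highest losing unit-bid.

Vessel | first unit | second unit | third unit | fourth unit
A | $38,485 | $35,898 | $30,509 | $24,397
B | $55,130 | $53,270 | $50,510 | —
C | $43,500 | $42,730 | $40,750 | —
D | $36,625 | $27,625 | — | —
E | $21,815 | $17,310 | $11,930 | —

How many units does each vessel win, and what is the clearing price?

A 2, B 3, C 3, D 1; clearing price $30,509

Merging the schedules and taking the best 9: 55,130 (B-1), 53,270 (B-2), 50,510 (B-3), 43,500 (C-1), 42,730 (C-2), 40,750 (C-3), 38,485 (A-1), 36,625 (D-1), 35,898 (A-2)
First bid not allocated: $30,509.
Allocation: A 2, B 3, C 3, D 1.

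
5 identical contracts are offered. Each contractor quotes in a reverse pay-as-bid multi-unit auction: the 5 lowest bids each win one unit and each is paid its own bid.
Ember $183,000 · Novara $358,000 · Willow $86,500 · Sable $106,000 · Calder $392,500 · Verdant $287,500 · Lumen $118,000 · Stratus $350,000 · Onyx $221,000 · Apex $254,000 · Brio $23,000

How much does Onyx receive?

Onyx is paid $0

Sorting: 23,000 (Brio), 86,500 (Willow), 106,000 (Sable), 118,000 (Lumen), 183,000 (Ember), 221,000 (Onyx), 254,000 (Apex), …
Winners (5 units): Brio, Willow, Sable, Lumen, Ember.
Onyx does not win → $0.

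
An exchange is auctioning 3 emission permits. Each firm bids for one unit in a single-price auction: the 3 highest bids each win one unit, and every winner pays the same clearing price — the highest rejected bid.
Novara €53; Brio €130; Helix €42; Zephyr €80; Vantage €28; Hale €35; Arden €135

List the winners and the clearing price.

Arden, Brio, Zephyr; each pays €53

Ordering the bids: 135 (Arden), 130 (Brio), 80 (Zephyr), 53 (Novara), 42 (Helix), …
Winners (3 units): Arden, Brio, Zephyr.
First losing bid is Novara's €53, which sets the uniform price.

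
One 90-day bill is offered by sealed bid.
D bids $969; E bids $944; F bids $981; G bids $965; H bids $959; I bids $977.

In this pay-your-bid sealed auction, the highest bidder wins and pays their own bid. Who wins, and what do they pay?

Pay-your-bid sealed auction: the highest bidder wins and pays their own bid.
Bids in order: 981 (F) > 977 (I) > 969 (D) > 965 (G) > 959 (H) > 944 (E)
First-price: F pays what they bid, $981.

F pays $981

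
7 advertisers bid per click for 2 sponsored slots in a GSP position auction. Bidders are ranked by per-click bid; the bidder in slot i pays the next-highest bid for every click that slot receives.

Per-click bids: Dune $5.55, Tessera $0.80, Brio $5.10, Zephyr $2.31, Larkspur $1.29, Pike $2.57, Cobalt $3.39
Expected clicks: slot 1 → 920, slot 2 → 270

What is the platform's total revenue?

Total revenue: $5607.30

Per-click bids in order: $5.55 (Dune) > $5.10 (Brio) > $3.39 (Cobalt) > …
Slot 1: Dune pays $5.10 × 920 = $4692.00
Slot 2: Brio pays $3.39 × 270 = $915.30
Total = $5607.30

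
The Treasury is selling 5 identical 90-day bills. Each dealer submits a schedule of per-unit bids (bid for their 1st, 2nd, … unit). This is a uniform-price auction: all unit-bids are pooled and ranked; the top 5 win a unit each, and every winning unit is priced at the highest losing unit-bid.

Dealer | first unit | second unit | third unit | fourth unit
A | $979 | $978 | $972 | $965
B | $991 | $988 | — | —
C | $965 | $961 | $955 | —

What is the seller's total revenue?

All unit-bids, highest first — top 5: 991 (B-1), 988 (B-2), 979 (A-1), 978 (A-2), 972 (A-3)
The (k+1)-th unit-bid is $965.
Allocation: A 3, B 2. Every unit priced at $965.
Revenue = 5 × 965 = $4,825.

Total revenue: $4,825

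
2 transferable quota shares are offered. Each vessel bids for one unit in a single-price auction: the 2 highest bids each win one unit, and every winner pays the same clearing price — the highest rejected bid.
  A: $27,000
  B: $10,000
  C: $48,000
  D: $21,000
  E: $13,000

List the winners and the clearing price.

Sorting: 48,000 (C), 27,000 (A), 21,000 (D), 13,000 (E), …
Top 2: C, A.
First losing bid is D's $21,000, which sets the uniform price.

C, A; each pays $21,000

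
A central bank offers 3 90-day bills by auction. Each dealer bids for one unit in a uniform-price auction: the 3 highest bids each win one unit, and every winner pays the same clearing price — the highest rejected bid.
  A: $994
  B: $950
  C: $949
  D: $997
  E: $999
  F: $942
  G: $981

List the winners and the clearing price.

Sorting: 999 (E), 997 (D), 994 (A), 981 (G), 950 (B), …
Winners (3 units): E, D, A.
First losing bid is G's $981, which sets the uniform price.

E, D, A; each pays $981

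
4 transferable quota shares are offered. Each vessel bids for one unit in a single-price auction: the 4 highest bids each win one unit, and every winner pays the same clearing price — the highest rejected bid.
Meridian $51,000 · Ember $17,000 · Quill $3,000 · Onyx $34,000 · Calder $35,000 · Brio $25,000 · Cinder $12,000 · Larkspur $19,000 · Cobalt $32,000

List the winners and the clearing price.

Bids ranked high→low: 51,000 (Meridian), 35,000 (Calder), 34,000 (Onyx), 32,000 (Cobalt), 25,000 (Brio), 19,000 (Larkspur), …
Top 4: Meridian, Calder, Onyx, Cobalt.
Clearing price = highest rejected bid = $25,000.

Meridian, Calder, Onyx, Cobalt; each pays $25,000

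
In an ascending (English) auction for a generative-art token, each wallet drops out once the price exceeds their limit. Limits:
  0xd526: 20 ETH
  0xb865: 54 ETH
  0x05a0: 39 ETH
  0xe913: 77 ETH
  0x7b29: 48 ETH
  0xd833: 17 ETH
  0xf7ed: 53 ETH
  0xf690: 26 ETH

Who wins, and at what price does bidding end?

0xe913 wins at 54 ETH

Rule: the price rises until one bidder remains; the winner pays the price at which the last rival dropped out.
Limits in order: 77 (0xe913) > 54 (0xb865) > 53 (0xf7ed) > 48 (0x7b29) > 39 (0x05a0) > 26 (0xf690) > …
Bidding ends when 0xb865 exits at 54 ETH; 0xe913 takes it.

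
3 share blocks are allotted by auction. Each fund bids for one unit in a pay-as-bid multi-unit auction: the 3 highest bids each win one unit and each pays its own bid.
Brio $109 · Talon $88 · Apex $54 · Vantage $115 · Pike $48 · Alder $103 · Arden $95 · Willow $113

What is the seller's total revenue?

Total revenue: $337

Bids ranked high→low: 115 (Vantage), 113 (Willow), 109 (Brio), 103 (Alder), 95 (Arden), …
The 3 highest are Vantage, Willow, Brio.
Total revenue = 115 + 113 + 109 = $337.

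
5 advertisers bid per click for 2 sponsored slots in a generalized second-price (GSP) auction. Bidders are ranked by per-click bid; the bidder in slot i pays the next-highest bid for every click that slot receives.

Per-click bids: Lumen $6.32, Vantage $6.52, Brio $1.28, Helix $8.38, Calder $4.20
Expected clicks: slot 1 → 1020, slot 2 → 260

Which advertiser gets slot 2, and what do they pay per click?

Per-click bids in order: $8.38 (Helix) > $6.52 (Vantage) > $6.32 (Lumen) > …
Slot 2 goes to the second-ranked bidder, Vantage, who pays the next bid down: $6.32/click.

Vantage; $6.32 per click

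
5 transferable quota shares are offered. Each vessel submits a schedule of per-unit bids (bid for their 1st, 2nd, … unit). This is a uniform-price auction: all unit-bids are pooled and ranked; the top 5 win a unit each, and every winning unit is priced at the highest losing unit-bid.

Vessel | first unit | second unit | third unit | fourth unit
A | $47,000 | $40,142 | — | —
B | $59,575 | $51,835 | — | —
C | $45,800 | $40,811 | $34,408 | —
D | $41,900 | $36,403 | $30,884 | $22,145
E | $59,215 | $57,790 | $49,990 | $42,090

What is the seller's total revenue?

All unit-bids, highest first — top 5: 59,575 (B-1), 59,215 (E-1), 57,790 (E-2), 51,835 (B-2), 49,990 (E-3)
The (k+1)-th unit-bid is $47,000.
Allocation: B 2, E 3. Every unit priced at $47,000.
Revenue = 5 × 47,000 = $235,000.

Total revenue: $235,000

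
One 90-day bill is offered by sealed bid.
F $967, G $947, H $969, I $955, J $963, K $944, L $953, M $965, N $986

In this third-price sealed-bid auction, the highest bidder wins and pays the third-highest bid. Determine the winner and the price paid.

N pays $967

Rule: the highest bidder wins and pays the third-highest bid.
Bids ranked: 986 (N) > 969 (H) > 967 (F) > 965 (M) > 963 (J) > 955 (I) > …
N is highest; pays the third-highest bid, $967.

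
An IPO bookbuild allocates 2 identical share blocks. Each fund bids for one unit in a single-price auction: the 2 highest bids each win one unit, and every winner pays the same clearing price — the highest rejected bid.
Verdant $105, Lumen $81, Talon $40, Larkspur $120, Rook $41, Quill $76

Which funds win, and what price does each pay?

Ordering the bids: 120 (Larkspur), 105 (Verdant), 81 (Lumen), 76 (Quill), …
The 2 highest are Larkspur, Verdant.
First losing bid is Lumen's $81, which sets the uniform price.

Larkspur, Verdant; each pays $81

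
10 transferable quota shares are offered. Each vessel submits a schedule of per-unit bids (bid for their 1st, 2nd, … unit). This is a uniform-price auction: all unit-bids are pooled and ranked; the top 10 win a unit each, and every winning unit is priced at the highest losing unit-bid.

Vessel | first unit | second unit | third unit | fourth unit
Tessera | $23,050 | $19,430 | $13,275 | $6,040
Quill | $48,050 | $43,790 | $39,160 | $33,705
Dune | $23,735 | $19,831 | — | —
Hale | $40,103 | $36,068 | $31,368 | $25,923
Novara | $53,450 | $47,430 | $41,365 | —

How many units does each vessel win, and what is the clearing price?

Hale 3, Novara 3, Quill 4; clearing price $25,923

All unit-bids, highest first — top 10: 53,450 (Novara-1), 48,050 (Quill-1), 47,430 (Novara-2), 43,790 (Quill-2), 41,365 (Novara-3), 40,103 (Hale-1), 39,160 (Quill-3), 36,068 (Hale-2), 33,705 (Quill-4), 31,368 (Hale-3)
The (k+1)-th unit-bid is $25,923.
Allocation: Hale 3, Novara 3, Quill 4.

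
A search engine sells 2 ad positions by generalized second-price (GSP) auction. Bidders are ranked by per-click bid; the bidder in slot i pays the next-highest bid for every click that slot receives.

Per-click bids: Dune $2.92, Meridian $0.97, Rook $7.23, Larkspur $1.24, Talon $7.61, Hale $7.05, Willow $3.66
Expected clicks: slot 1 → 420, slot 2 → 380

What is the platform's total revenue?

Sorting advertisers: $7.61 (Talon) > $7.23 (Rook) > $7.05 (Hale) > …
Slot 1: Talon pays $7.23 × 420 = $3036.60
Slot 2: Rook pays $7.05 × 380 = $2679.00
Total = $5715.60

Total revenue: $5715.60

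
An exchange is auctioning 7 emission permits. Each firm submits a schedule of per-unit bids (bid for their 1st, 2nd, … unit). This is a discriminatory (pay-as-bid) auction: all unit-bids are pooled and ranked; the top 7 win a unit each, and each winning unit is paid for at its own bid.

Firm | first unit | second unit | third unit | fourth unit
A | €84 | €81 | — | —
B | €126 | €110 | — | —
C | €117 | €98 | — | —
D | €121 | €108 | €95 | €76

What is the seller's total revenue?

Total revenue: €775

Pooled unit-bids ranked (top 7): 126 (B-1), 121 (D-1), 117 (C-1), 110 (B-2), 108 (D-2), 98 (C-2), 95 (D-3)
Next rejected bid: €84 (not a price — pay-as-bid).
Each winning unit pays its own bid.
Revenue = 126 + 121 + 117 + 110 + 108 + 98 + 95 = €775.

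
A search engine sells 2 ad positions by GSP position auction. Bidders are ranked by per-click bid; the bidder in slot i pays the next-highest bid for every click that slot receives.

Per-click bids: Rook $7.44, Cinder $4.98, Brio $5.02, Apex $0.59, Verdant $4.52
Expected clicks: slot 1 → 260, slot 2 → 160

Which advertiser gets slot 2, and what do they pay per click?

Ranked by bid: $7.44 (Rook) > $5.02 (Brio) > $4.98 (Cinder) > …
Slot 2 goes to the second-ranked bidder, Brio, who pays the next bid down: $4.98/click.

Brio; $4.98 per click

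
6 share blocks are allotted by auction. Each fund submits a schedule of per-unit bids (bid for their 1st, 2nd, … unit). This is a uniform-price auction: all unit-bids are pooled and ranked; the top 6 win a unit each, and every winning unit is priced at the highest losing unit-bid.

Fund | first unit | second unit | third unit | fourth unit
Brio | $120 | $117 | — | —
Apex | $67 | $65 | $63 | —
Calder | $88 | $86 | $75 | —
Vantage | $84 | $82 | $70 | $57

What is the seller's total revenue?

All unit-bids, highest first — top 6: 120 (Brio-1), 117 (Brio-2), 88 (Calder-1), 86 (Calder-2), 84 (Vantage-1), 82 (Vantage-2)
Highest rejected unit-bid = $75.
Allocation: Brio 2, Calder 2, Vantage 2. Every unit priced at $75.
Revenue = 6 × 75 = $450.

Total revenue: $450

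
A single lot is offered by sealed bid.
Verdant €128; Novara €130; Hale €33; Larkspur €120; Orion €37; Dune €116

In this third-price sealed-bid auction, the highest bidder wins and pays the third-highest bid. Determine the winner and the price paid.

Novara pays €120

Sorting bids: 130 (Novara) > 128 (Verdant) > 120 (Larkspur) > 116 (Dune) > 37 (Orion) > 33 (Hale)
Novara is highest; pays the third-highest bid, €120.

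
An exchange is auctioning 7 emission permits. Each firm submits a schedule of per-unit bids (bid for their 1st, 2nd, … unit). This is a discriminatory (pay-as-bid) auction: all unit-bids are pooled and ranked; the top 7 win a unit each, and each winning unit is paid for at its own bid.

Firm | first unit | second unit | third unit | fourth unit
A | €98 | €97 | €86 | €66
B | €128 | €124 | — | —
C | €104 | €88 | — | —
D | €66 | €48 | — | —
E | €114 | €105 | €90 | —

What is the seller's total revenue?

Pooled unit-bids ranked (top 7): 128 (B-1), 124 (B-2), 114 (E-1), 105 (E-2), 104 (C-1), 98 (A-1), 97 (A-2)
Next rejected bid: €90 (not a price — pay-as-bid).
Each winning unit pays its own bid.
Revenue = 128 + 124 + 114 + 105 + 104 + 98 + 97 = €770.

Total revenue: €770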